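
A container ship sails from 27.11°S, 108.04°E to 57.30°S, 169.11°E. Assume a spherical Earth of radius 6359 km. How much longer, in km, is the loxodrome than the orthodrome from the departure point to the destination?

Great circle: cos σ = sin φ₁ sin φ₂ + cos φ₁ cos φ₂ cos Δλ,  σ = 0.9070 rad → d_gc = 5767.70 km
Rhumb line: Δψ = -0.7345, q = Δφ/Δψ = 0.7174, d_rh = R√(Δφ²+q²Δλ²) = 5905.23 km
Excess = 5905.23 − 5767.70 = 137.53 ≈ 138 km

138 km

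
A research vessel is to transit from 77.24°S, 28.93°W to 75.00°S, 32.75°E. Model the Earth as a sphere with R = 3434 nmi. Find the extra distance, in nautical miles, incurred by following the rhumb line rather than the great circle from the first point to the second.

Great circle: cos σ = sin φ₁ sin φ₂ + cos φ₁ cos φ₂ cos Δλ,  σ = 0.2489 rad → d_gc = 854.6 nmi
Rhumb line: Δψ = +0.1633, q = Δφ/Δψ = 0.2394, d_rh = R√(Δφ²+q²Δλ²) = 895.0 nmi
Excess = 895.0 − 854.6 = 40.4 ≈ 40 nmi

40 nmi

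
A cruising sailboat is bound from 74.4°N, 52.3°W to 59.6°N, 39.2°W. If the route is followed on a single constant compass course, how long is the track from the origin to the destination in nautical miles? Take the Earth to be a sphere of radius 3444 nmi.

Rhumb course C = atan2(Δλ, Δψ) with Δψ = ln[tan(π/4+φ₂/2)/tan(π/4+φ₁/2)] = -0.6848, Δλ = +0.2286 → C = 161.54°
d = R·|Δφ| / |cos C| = 3444·0.25831 / 0.94853 = 938 nmi

938 nmi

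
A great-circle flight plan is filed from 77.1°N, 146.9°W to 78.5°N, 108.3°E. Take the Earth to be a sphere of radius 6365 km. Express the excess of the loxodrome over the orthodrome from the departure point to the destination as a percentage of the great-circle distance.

14.9%

Great circle: σ = 0.3368 rad → d_gc = Rσ = 2143.6 km
Rhumb: Δφ = +0.0244, Δλ = -1.8291, Δψ = +0.1158, q = Δφ/Δψ = 0.2111 → d_rh = R√(Δφ²+q²Δλ²) = 2462.5 km
Excess = (2462.5 − 2143.6) / 2143.6 = 318.9 / 2143.6 = 14.88% ≈ 14.9%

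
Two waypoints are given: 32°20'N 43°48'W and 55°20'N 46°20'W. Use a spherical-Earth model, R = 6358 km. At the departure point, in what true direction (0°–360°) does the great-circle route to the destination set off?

356.3°

θ = atan2( sin Δλ·cos φ₂ ,  cos φ₁ sin φ₂ − sin φ₁ cos φ₂ cos Δλ )
  = atan2(-0.0251, +0.3910) = 356.32°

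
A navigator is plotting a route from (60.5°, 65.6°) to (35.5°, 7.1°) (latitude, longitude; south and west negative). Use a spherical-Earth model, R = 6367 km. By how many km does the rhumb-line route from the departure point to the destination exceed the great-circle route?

128 km

Great circle: cos σ = sin φ₁ sin φ₂ + cos φ₁ cos φ₂ cos Δλ,  σ = 0.7743 rad → d_gc = 4930.2 km
Rhumb line: Δψ = -0.6710, q = Δφ/Δψ = 0.6503, d_rh = R√(Δφ²+q²Δλ²) = 5058.3 km
Excess = 5058.3 − 4930.2 = 128.1 ≈ 128 km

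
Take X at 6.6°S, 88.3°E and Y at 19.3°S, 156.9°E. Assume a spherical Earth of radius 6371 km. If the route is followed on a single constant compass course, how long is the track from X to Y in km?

7550 km

Δψ = ln[tan(π/4+φ₂/2)/tan(π/4+φ₁/2)] = -0.2280;  Δφ = -0.2217 rad,  Δλ = +1.1973 rad
q = Δφ/Δψ = 0.9724
d = R·√(Δφ² + q²Δλ²) = 6371·1.18511 = 7550 km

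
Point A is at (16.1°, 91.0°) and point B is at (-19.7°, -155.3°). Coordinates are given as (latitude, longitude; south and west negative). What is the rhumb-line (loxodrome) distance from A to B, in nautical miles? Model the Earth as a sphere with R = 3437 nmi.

7041 nmi

Rhumb course C = atan2(Δλ, Δψ) with Δψ = ln[tan(π/4+φ₂/2)/tan(π/4+φ₁/2)] = -0.6356, Δλ = +1.9844 → C = 107.76°
d = R·|Δφ| / |cos C| = 3437·0.62483 / 0.30502 = 7041 nmi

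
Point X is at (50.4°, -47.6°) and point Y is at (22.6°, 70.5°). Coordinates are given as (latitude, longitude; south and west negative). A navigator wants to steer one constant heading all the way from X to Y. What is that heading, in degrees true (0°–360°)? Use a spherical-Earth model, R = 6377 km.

Meridional parts: M(φ₁)=+1.0216, M(φ₂)=+0.4051 → ΔM = -0.6165;  Δλ = +2.0612 rad
tan C = Δλ / ΔM = -3.3434 → C = 106.65°

106.7°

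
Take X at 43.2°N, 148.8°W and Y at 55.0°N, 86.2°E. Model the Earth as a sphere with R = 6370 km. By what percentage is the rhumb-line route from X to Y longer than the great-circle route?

15.3%

Great circle: σ = 1.2441 rad → d_gc = Rσ = 7924.9 km
Rhumb: Δφ = +0.2059, Δλ = -2.1817, Δψ = +0.3166, q = Δφ/Δψ = 0.6505 → d_rh = R√(Δφ²+q²Δλ²) = 9134.5 km
Excess = (9134.5 − 7924.9) / 7924.9 = 1209.6 / 7924.9 = 15.26% ≈ 15.3%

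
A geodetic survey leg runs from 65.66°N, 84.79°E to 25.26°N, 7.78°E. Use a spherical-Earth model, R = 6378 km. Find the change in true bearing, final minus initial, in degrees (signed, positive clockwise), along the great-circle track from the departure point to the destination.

Initial bearing θ₁ = atan2(sin Δλ cos φ₂, cos φ₁ sin φ₂ − sin φ₁ cos φ₂ cos Δλ) = 269.39°
Final bearing θ₂ = (initial bearing from the destination back to the start) + 180° = 207.11°
Δθ = θ₂ − θ₁ = -62.3°

-62.3°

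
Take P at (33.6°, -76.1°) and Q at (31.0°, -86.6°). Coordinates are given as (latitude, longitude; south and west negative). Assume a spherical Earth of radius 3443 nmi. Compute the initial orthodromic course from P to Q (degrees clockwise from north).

256.5°

N = sin Δλ·cos φ₂ = -0.1562;  D = cos φ₁ sin φ₂ − sin φ₁ cos φ₂ cos Δλ = -0.0374
initial course = atan2(N, D) = 256.53°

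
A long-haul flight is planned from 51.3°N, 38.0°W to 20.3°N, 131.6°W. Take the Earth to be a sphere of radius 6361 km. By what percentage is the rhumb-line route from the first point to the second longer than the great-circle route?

4.9%

Great circle: σ = 1.3347 rad → d_gc = Rσ = 8489.8 km
Rhumb: Δφ = -0.5411, Δλ = -1.6336, Δψ = -0.6845, q = Δφ/Δψ = 0.7904 → d_rh = R√(Δφ²+q²Δλ²) = 8905.5 km
Excess = (8905.5 − 8489.8) / 8489.8 = 415.7 / 8489.8 = 4.90% ≈ 4.9%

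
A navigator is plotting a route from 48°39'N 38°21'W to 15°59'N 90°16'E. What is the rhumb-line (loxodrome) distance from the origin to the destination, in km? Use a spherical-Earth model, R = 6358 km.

Δψ = ln[tan(π/4+φ₂/2)/tan(π/4+φ₁/2)] = -0.6919;  Δφ = -0.5701 rad,  Δλ = +2.2448 rad
q = Δφ/Δψ = 0.8240
d = R·√(Δφ² + q²Δλ²) = 6358·1.93568 = 12307 km

12307 km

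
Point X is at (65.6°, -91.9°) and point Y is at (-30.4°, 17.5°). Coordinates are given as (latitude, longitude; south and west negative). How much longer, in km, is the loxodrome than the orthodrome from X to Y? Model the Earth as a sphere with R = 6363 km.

Great circle: cos σ = sin φ₁ sin φ₂ + cos φ₁ cos φ₂ cos Δλ,  σ = 2.1885 rad → d_gc = 13925.61 km
Rhumb line: Δψ = -2.0889, q = Δφ/Δψ = 0.8021, d_rh = R√(Δφ²+q²Δλ²) = 14444.07 km
Excess = 14444.07 − 13925.61 = 518.46 ≈ 518 km

518 km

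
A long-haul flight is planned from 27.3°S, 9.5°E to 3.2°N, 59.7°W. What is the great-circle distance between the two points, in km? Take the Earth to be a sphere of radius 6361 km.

8124 km

Haversine: a = sin²(Δφ/2)+cos φ₁ cos φ₂ sin²(Δλ/2) = 0.35527;  σ = 2·atan2(√a,√(1−a))
σ = 73.174° → d = Rσ = 6361·1.27713 = 8124 km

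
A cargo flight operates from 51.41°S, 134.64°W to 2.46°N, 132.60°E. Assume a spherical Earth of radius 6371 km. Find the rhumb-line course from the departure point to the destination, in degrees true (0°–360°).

304.0°

Δψ = ln[tan(π/4+φ₂/2)/tan(π/4+φ₁/2)] = +1.0925
Δλ = -1.6190 rad (taken the short way round)
course = atan2(Δλ, Δψ) = 304.01°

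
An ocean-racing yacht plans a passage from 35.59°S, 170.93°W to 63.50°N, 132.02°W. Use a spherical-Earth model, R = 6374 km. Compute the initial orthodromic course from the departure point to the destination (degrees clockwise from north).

16.8°

N = sin Δλ·cos φ₂ = +0.2803;  D = cos φ₁ sin φ₂ − sin φ₁ cos φ₂ cos Δλ = +0.9298
initial course = atan2(N, D) = 16.77°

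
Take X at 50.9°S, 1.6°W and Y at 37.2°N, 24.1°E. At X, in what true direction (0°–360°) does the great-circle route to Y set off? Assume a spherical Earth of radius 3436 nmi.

θ = atan2( sin Δλ·cos φ₂ ,  cos φ₁ sin φ₂ − sin φ₁ cos φ₂ cos Δλ )
  = atan2(+0.3454, +0.9383) = 20.21°

20.2°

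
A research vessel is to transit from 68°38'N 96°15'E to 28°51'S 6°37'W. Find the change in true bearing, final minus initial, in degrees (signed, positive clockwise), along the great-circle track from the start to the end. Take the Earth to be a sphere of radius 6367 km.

Initial bearing θ₁ = atan2(sin Δλ cos φ₂, cos φ₁ sin φ₂ − sin φ₁ cos φ₂ cos Δλ) = 270.39°
Final bearing θ₂ = (initial bearing from the destination back to the start) + 180° = 204.58°
Δθ = θ₂ − θ₁ = -65.8°

-65.8°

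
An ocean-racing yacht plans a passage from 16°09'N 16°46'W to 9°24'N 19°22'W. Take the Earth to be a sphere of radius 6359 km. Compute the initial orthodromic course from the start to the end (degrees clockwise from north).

θ = atan2( sin Δλ·cos φ₂ ,  cos φ₁ sin φ₂ − sin φ₁ cos φ₂ cos Δλ )
  = atan2(-0.0448, -0.1173) = 200.89°

200.9°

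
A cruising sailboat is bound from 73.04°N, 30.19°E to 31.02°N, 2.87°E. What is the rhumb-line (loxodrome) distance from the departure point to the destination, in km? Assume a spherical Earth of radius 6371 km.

4962 km

Rhumb course C = atan2(Δλ, Δψ) with Δψ = ln[tan(π/4+φ₂/2)/tan(π/4+φ₁/2)] = -1.3332, Δλ = -0.4768 → C = 199.68°
d = R·|Δφ| / |cos C| = 6371·0.73339 / 0.94159 = 4962 km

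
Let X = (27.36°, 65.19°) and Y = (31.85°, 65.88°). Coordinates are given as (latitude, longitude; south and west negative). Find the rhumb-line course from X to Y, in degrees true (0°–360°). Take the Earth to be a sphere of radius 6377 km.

7.6°

Δψ = ln[tan(π/4+φ₂/2)/tan(π/4+φ₁/2)] = +0.0902
Δλ = +0.0120 rad (taken the short way round)
course = atan2(Δλ, Δψ) = 7.61°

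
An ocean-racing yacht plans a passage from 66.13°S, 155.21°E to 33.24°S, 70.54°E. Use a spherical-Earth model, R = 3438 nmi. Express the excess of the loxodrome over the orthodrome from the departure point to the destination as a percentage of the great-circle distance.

Great circle: σ = 1.0090 rad → d_gc = Rσ = 3469.0 nmi
Rhumb: Δφ = +0.5740, Δλ = -1.4778, Δψ = +0.9384, q = Δφ/Δψ = 0.6117 → d_rh = R√(Δφ²+q²Δλ²) = 3681.5 nmi
Excess = (3681.5 − 3469.0) / 3469.0 = 212.5 / 3469.0 = 6.13% ≈ 6.1%

6.1%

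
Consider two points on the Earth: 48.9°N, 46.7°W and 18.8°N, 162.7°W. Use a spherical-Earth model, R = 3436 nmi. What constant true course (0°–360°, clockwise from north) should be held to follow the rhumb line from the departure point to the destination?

252.3°

Meridional parts: M(φ₁)=+0.9812, M(φ₂)=+0.3342 → ΔM = -0.6470;  Δλ = -2.0246 rad
tan C = Δλ / ΔM = +3.1293 → C = 252.28°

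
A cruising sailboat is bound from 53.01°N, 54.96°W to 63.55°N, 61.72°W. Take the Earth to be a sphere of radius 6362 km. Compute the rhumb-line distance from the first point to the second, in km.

1234 km

Δψ = ln[tan(π/4+φ₂/2)/tan(π/4+φ₁/2)] = +0.3530;  Δφ = +0.1840 rad,  Δλ = -0.1180 rad
q = Δφ/Δψ = 0.5211
d = R·√(Δφ² + q²Δλ²) = 6362·0.19396 = 1234 km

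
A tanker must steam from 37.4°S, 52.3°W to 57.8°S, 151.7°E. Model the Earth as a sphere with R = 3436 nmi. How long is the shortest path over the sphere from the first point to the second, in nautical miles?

cos σ = sin φ₁ sin φ₂ + cos φ₁ cos φ₂ cos Δλ
      = sin(-37.40°)sin(-57.80°) + cos(-37.40°)cos(-57.80°)cos(-156.00°) = 0.1272
σ = 82.690° → d = Rσ = 3436·1.44322 = 4959 nmi

4959 nmi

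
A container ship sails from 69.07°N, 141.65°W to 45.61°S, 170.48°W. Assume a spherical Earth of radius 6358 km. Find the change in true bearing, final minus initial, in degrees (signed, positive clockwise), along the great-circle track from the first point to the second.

Initial bearing θ₁ = atan2(sin Δλ cos φ₂, cos φ₁ sin φ₂ − sin φ₁ cos φ₂ cos Δλ) = 202.17°
Final bearing θ₂ = (initial bearing from the destination back to the start) + 180° = 191.11°
Δθ = θ₂ − θ₁ = -11.1°

-11.1°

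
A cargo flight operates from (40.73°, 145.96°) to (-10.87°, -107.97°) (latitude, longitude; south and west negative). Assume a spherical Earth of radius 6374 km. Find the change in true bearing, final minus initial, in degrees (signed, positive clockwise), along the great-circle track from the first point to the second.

+41.6°

Initial bearing θ₁ = atan2(sin Δλ cos φ₂, cos φ₁ sin φ₂ − sin φ₁ cos φ₂ cos Δλ) = 87.91°
Final bearing θ₂ = (initial bearing from the destination back to the start) + 180° = 129.55°
Δθ = θ₂ − θ₁ = +41.6°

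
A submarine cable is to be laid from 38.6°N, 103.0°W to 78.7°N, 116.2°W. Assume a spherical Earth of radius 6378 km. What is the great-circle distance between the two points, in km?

cos σ = sin φ₁ sin φ₂ + cos φ₁ cos φ₂ cos Δλ
      = sin(38.60°)sin(78.70°) + cos(38.60°)cos(78.70°)cos(-13.20°) = 0.7609
σ = 40.459° → d = Rσ = 6378·0.70614 = 4504 km

4504 km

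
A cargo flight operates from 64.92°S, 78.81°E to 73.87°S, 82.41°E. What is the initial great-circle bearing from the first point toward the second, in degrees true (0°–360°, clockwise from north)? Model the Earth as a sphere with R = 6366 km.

173.6°

N = sin Δλ·cos φ₂ = +0.0174;  D = cos φ₁ sin φ₂ − sin φ₁ cos φ₂ cos Δλ = -0.1561
initial course = atan2(N, D) = 173.62°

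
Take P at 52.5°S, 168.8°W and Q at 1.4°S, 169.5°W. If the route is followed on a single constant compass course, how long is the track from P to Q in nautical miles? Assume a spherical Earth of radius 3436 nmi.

3065 nmi

Δψ = ln[tan(π/4+φ₂/2)/tan(π/4+φ₁/2)] = +1.0560;  Δφ = +0.8919 rad,  Δλ = -0.0122 rad
q = Δφ/Δψ = 0.8446
d = R·√(Δφ² + q²Δλ²) = 3436·0.89192 = 3065 nmi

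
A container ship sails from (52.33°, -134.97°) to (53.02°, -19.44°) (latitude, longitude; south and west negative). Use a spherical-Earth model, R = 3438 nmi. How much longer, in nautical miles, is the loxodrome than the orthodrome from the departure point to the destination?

500 nmi

Great circle: cos σ = sin φ₁ sin φ₂ + cos φ₁ cos φ₂ cos Δλ,  σ = 1.0771 rad → d_gc = 3703.1 nmi
Rhumb line: Δψ = +0.0199, q = Δφ/Δψ = 0.6063, d_rh = R√(Δφ²+q²Δλ²) = 4203.4 nmi
Excess = 4203.4 − 3703.1 = 500.3 ≈ 500 nmi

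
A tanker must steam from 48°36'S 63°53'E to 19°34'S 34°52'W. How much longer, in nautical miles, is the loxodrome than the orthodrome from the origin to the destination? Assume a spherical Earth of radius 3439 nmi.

Great circle: cos σ = sin φ₁ sin φ₂ + cos φ₁ cos φ₂ cos Δλ,  σ = 1.4137 rad → d_gc = 4861.8 nmi
Rhumb line: Δψ = +0.6249, q = Δφ/Δψ = 0.8109, d_rh = R√(Δφ²+q²Δλ²) = 5112.7 nmi
Excess = 5112.7 − 4861.8 = 250.9 ≈ 251 nmi

251 nmi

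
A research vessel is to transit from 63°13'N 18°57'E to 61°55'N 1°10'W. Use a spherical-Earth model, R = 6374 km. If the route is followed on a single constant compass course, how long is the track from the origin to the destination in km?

Rhumb course C = atan2(Δλ, Δψ) with Δψ = ln[tan(π/4+φ₂/2)/tan(π/4+φ₁/2)] = -0.0493, Δλ = -0.3511 → C = 262.01°
d = R·|Δφ| / |cos C| = 6374·0.02269 / 0.13893 = 1041 km

1041 km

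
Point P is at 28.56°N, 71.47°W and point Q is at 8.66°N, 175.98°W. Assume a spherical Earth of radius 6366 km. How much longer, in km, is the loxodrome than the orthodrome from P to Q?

Great circle: cos σ = sin φ₁ sin φ₂ + cos φ₁ cos φ₂ cos Δλ,  σ = 1.7169 rad → d_gc = 10929.7 km
Rhumb line: Δψ = -0.3688, q = Δφ/Δψ = 0.9418, d_rh = R√(Δφ²+q²Δλ²) = 11157.8 km
Excess = 11157.8 − 10929.7 = 228.1 ≈ 228 km

228 km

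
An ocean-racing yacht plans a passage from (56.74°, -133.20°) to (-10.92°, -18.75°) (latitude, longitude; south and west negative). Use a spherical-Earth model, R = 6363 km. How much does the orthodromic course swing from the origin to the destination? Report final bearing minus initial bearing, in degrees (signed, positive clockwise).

Initial bearing θ₁ = atan2(sin Δλ cos φ₂, cos φ₁ sin φ₂ − sin φ₁ cos φ₂ cos Δλ) = 75.21°
Final bearing θ₂ = (initial bearing from the destination back to the start) + 180° = 147.31°
Δθ = θ₂ − θ₁ = +72.1°

+72.1°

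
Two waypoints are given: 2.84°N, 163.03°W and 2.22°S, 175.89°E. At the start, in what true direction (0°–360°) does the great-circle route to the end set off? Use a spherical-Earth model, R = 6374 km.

256.7°

θ = atan2( sin Δλ·cos φ₂ ,  cos φ₁ sin φ₂ − sin φ₁ cos φ₂ cos Δλ )
  = atan2(-0.3594, -0.0849) = 256.71°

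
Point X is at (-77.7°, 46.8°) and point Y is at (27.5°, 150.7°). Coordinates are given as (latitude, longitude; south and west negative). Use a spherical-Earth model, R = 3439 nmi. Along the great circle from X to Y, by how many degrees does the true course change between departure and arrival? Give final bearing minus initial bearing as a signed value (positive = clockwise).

Initial bearing θ₁ = atan2(sin Δλ cos φ₂, cos φ₁ sin φ₂ − sin φ₁ cos φ₂ cos Δλ) = 97.27°
Final bearing θ₂ = (initial bearing from the destination back to the start) + 180° = 13.78°
Δθ = θ₂ − θ₁ = -83.5°

-83.5°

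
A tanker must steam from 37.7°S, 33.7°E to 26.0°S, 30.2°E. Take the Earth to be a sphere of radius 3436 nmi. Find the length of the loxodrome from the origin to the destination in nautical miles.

Δψ = ln[tan(π/4+φ₂/2)/tan(π/4+φ₁/2)] = +0.2411;  Δφ = +0.2042 rad,  Δλ = -0.0611 rad
q = Δφ/Δψ = 0.8468
d = R·√(Δφ² + q²Δλ²) = 3436·0.21065 = 724 nmi

724 nmi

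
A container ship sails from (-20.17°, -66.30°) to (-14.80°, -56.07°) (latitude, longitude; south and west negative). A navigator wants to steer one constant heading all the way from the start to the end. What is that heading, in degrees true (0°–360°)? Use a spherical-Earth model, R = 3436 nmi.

Meridional parts: M(φ₁)=-0.3595, M(φ₂)=-0.2612 → ΔM = +0.0983;  Δλ = +0.1785 rad
tan C = Δλ / ΔM = +1.8162 → C = 61.16°

61.2°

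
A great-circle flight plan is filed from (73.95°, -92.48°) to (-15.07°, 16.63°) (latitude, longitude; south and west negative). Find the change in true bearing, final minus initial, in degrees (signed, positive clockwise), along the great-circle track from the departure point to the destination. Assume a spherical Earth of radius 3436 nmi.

Initial bearing θ₁ = atan2(sin Δλ cos φ₂, cos φ₁ sin φ₂ − sin φ₁ cos φ₂ cos Δλ) = 75.74°
Final bearing θ₂ = (initial bearing from the destination back to the start) + 180° = 163.89°
Δθ = θ₂ − θ₁ = +88.2°

+88.2°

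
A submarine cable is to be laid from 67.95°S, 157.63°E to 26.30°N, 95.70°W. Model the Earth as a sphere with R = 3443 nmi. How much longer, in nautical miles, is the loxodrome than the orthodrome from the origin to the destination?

311 nmi

Great circle: cos σ = sin φ₁ sin φ₂ + cos φ₁ cos φ₂ cos Δλ,  σ = 2.1027 rad → d_gc = 7239.7 nmi
Rhumb line: Δψ = +2.1117, q = Δφ/Δψ = 0.7790, d_rh = R√(Δφ²+q²Δλ²) = 7550.5 nmi
Excess = 7550.5 − 7239.7 = 310.8 ≈ 311 nmi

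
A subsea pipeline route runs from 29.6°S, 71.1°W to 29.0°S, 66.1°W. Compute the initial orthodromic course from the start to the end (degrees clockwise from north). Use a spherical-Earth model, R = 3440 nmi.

θ = atan2( sin Δλ·cos φ₂ ,  cos φ₁ sin φ₂ − sin φ₁ cos φ₂ cos Δλ )
  = atan2(+0.0762, +0.0088) = 83.39°

83.4°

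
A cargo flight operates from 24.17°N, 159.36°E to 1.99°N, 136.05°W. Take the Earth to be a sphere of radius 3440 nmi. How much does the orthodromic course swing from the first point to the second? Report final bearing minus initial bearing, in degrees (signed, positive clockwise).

Initial bearing θ₁ = atan2(sin Δλ cos φ₂, cos φ₁ sin φ₂ − sin φ₁ cos φ₂ cos Δλ) = 99.06°
Final bearing θ₂ = (initial bearing from the destination back to the start) + 180° = 115.64°
Δθ = θ₂ − θ₁ = +16.6°

+16.6°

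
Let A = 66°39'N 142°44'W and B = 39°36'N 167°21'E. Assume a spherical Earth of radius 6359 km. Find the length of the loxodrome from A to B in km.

4372 km

Rhumb course C = atan2(Δλ, Δψ) with Δψ = ln[tan(π/4+φ₂/2)/tan(π/4+φ₁/2)] = -0.8230, Δλ = -0.8712 → C = 226.63°
d = R·|Δφ| / |cos C| = 6359·0.47211 / 0.68670 = 4372 km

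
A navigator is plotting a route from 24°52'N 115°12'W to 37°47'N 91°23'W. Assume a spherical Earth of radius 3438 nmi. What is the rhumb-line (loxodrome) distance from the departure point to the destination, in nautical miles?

1442 nmi

Rhumb course C = atan2(Δλ, Δψ) with Δψ = ln[tan(π/4+φ₂/2)/tan(π/4+φ₁/2)] = +0.2649, Δλ = +0.4157 → C = 57.49°
d = R·|Δφ| / |cos C| = 3438·0.22544 / 0.53740 = 1442 nmi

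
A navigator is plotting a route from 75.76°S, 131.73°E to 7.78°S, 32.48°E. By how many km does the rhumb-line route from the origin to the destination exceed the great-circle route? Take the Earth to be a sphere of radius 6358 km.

703 km

Great circle: cos σ = sin φ₁ sin φ₂ + cos φ₁ cos φ₂ cos Δλ,  σ = 1.4786 rad → d_gc = 9401.1 km
Rhumb line: Δψ = +1.9439, q = Δφ/Δψ = 0.6103, d_rh = R√(Δφ²+q²Δλ²) = 10104.1 km
Excess = 10104.1 − 9401.1 = 703.0 ≈ 703 km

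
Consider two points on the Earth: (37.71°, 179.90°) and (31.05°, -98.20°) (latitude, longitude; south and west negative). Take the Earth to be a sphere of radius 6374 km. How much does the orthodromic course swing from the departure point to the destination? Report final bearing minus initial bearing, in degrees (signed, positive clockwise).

+52.3°

At departure: θ₁ = atan2(sin Δλ cos φ₂, cos φ₁ sin φ₂ − sin φ₁ cos φ₂ cos Δλ) = 68.49°
At arrival: θ₂ = atan2(sin Δλ cos φ₁, −cos φ₂ sin φ₁ + sin φ₂ cos φ₁ cos Δλ) = 120.78°
Δθ = θ₂ − θ₁ = +52.3°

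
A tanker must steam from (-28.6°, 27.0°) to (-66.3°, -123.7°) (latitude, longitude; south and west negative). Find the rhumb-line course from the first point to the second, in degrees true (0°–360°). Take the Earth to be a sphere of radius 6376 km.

248.4°

Δψ = ln[tan(π/4+φ₂/2)/tan(π/4+φ₁/2)] = -1.0402
Δλ = -2.6302 rad (taken the short way round)
course = atan2(Δλ, Δψ) = 248.42°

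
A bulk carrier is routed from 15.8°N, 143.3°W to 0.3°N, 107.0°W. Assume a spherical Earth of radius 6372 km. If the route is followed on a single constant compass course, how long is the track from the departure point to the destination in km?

Δψ = ln[tan(π/4+φ₂/2)/tan(π/4+φ₁/2)] = -0.2741;  Δφ = -0.2705 rad,  Δλ = +0.6336 rad
q = Δφ/Δψ = 0.9870
d = R·√(Δφ² + q²Δλ²) = 6372·0.68133 = 4341 km

4341 km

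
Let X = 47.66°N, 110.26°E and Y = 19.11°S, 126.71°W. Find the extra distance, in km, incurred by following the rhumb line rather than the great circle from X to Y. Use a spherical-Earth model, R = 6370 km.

410 km

Great circle: cos σ = sin φ₁ sin φ₂ + cos φ₁ cos φ₂ cos Δλ,  σ = 2.2005 rad → d_gc = 14017.0 km
Rhumb line: Δψ = -1.2885, q = Δφ/Δψ = 0.9044, d_rh = R√(Δφ²+q²Δλ²) = 14427.1 km
Excess = 14427.1 − 14017.0 = 410.1 ≈ 410 km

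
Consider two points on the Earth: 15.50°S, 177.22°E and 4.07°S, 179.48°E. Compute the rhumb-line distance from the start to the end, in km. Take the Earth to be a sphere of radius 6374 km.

Rhumb course C = atan2(Δλ, Δψ) with Δψ = ln[tan(π/4+φ₂/2)/tan(π/4+φ₁/2)] = +0.2028, Δλ = +0.0394 → C = 11.01°
d = R·|Δφ| / |cos C| = 6374·0.19949 / 0.98160 = 1295 km

1295 km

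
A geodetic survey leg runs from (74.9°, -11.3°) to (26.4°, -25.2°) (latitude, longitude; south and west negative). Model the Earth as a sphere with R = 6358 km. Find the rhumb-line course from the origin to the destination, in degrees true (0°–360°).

188.9°

Meridional parts: M(φ₁)=+2.0209, M(φ₂)=+0.4780 → ΔM = -1.5429;  Δλ = -0.2426 rad
tan C = Δλ / ΔM = +0.1572 → C = 188.94°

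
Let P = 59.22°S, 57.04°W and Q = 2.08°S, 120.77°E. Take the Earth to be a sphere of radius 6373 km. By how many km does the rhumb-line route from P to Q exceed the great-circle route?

Great circle: cos σ = sin φ₁ sin φ₂ + cos φ₁ cos φ₂ cos Δλ,  σ = 2.0713 rad → d_gc = 13200.3 km
Rhumb line: Δψ = +1.2537, q = Δφ/Δψ = 0.7954, d_rh = R√(Δφ²+q²Δλ²) = 16967.5 km
Excess = 16967.5 − 13200.3 = 3767.2 ≈ 3767 km

3767 km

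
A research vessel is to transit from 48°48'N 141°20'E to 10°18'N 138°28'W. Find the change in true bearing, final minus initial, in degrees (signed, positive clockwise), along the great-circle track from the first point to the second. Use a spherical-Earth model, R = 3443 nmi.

At departure: θ₁ = atan2(sin Δλ cos φ₂, cos φ₁ sin φ₂ − sin φ₁ cos φ₂ cos Δλ) = 90.49°
At arrival: θ₂ = atan2(sin Δλ cos φ₁, −cos φ₂ sin φ₁ + sin φ₂ cos φ₁ cos Δλ) = 137.98°
Δθ = θ₂ − θ₁ = +47.5°

+47.5°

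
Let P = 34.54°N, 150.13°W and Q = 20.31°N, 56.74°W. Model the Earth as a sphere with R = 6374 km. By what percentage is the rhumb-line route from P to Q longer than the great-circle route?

3.0%

Great circle: σ = 1.4191 rad → d_gc = Rσ = 9045.3 km
Rhumb: Δφ = -0.2484, Δλ = +1.6300, Δψ = -0.2809, q = Δφ/Δψ = 0.8841 → d_rh = R√(Δφ²+q²Δλ²) = 9320.6 km
Excess = (9320.6 − 9045.3) / 9045.3 = 275.3 / 9045.3 = 3.04% ≈ 3.0%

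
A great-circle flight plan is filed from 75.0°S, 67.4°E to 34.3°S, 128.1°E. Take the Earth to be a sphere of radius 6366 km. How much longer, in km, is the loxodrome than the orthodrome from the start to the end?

182 km

Great circle: cos σ = sin φ₁ sin φ₂ + cos φ₁ cos φ₂ cos Δλ,  σ = 0.8646 rad → d_gc = 5503.92 km
Rhumb line: Δψ = +1.3896, q = Δφ/Δψ = 0.5112, d_rh = R√(Δφ²+q²Δλ²) = 5686.38 km
Excess = 5686.38 − 5503.92 = 182.46 ≈ 182 km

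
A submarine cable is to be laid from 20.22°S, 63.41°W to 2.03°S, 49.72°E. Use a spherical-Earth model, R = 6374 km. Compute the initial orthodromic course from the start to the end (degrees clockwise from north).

100.4°

θ = atan2( sin Δλ·cos φ₂ ,  cos φ₁ sin φ₂ − sin φ₁ cos φ₂ cos Δλ )
  = atan2(+0.9190, -0.1689) = 100.41°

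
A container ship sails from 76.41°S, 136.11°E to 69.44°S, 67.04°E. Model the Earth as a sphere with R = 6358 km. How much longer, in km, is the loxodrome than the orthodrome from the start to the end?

Great circle: cos σ = sin φ₁ sin φ₂ + cos φ₁ cos φ₂ cos Δλ,  σ = 0.3494 rad → d_gc = 2221.67 km
Rhumb line: Δψ = +0.4201, q = Δφ/Δψ = 0.2896, d_rh = R√(Δφ²+q²Δλ²) = 2350.25 km
Excess = 2350.25 − 2221.67 = 128.58 ≈ 129 km

129 km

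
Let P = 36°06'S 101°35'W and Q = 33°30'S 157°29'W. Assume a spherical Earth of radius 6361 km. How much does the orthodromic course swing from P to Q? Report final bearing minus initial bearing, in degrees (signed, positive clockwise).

+33.7°

Initial bearing θ₁ = atan2(sin Δλ cos φ₂, cos φ₁ sin φ₂ − sin φ₁ cos φ₂ cos Δλ) = 256.13°
Final bearing θ₂ = (initial bearing from the destination back to the start) + 180° = 289.83°
Δθ = θ₂ − θ₁ = +33.7°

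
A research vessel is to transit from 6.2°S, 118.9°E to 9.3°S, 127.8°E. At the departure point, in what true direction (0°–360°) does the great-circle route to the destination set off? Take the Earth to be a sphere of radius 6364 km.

109.9°

θ = atan2( sin Δλ·cos φ₂ ,  cos φ₁ sin φ₂ − sin φ₁ cos φ₂ cos Δλ )
  = atan2(+0.1527, -0.0554) = 109.93°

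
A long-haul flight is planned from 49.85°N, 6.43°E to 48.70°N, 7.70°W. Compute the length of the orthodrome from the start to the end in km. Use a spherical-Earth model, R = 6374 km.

Haversine: a = sin²(Δφ/2)+cos φ₁ cos φ₂ sin²(Δλ/2) = 0.00654;  σ = 2·atan2(√a,√(1−a))
σ = 9.276° → d = Rσ = 6374·0.16190 = 1032 km

1032 km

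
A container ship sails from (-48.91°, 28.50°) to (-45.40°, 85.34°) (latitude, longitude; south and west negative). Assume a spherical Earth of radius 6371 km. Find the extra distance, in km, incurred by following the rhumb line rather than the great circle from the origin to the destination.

Great circle: cos σ = sin φ₁ sin φ₂ + cos φ₁ cos φ₂ cos Δλ,  σ = 0.6615 rad → d_gc = 4214.5 km
Rhumb line: Δψ = +0.0901, q = Δφ/Δψ = 0.6797, d_rh = R√(Δφ²+q²Δλ²) = 4313.4 km
Excess = 4313.4 − 4214.5 = 98.9 ≈ 99 km

99 km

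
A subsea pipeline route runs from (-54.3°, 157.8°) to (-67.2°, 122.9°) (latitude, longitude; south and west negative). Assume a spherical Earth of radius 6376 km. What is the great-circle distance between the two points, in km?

cos σ = sin φ₁ sin φ₂ + cos φ₁ cos φ₂ cos Δλ
      = sin(-54.30°)sin(-67.20°) + cos(-54.30°)cos(-67.20°)cos(-34.90°) = 0.9341
σ = 20.918° → d = Rσ = 6376·0.36509 = 2328 km

2328 km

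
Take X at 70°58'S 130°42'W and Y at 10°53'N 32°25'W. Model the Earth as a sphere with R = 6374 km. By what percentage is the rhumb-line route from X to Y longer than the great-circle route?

Great circle: σ = 1.7974 rad → d_gc = Rσ = 11456.3 km
Rhumb: Δφ = +1.4286, Δλ = +1.7154, Δψ = +1.9770, q = Δφ/Δψ = 0.7226 → d_rh = R√(Δφ²+q²Δλ²) = 12055.2 km
Excess = (12055.2 − 11456.3) / 11456.3 = 598.9 / 11456.3 = 5.23% ≈ 5.2%

5.2%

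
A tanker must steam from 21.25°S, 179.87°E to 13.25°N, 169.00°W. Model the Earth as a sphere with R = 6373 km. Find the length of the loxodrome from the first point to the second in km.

Δψ = ln[tan(π/4+φ₂/2)/tan(π/4+φ₁/2)] = +0.6130;  Δφ = +0.6021 rad,  Δλ = +0.1943 rad
q = Δφ/Δψ = 0.9822
d = R·√(Δφ² + q²Δλ²) = 6373·0.63165 = 4025 km

4025 km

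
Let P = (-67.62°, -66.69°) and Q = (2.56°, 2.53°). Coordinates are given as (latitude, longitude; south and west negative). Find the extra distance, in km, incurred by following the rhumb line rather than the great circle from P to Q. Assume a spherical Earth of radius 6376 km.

Great circle: cos σ = sin φ₁ sin φ₂ + cos φ₁ cos φ₂ cos Δλ,  σ = 1.4770 rad → d_gc = 9417.44 km
Rhumb line: Δψ = +1.6651, q = Δφ/Δψ = 0.7356, d_rh = R√(Δφ²+q²Δλ²) = 9648.93 km
Excess = 9648.93 − 9417.44 = 231.49 ≈ 231 km

231 km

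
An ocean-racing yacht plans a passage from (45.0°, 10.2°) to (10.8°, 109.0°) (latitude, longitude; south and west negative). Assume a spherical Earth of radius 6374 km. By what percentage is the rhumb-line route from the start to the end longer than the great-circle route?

3.8%

Great circle: σ = 1.5446 rad → d_gc = Rσ = 9845.0 km
Rhumb: Δφ = -0.5969, Δλ = +1.7244, Δψ = -0.6918, q = Δφ/Δψ = 0.8629 → d_rh = R√(Δφ²+q²Δλ²) = 10218.9 km
Excess = (10218.9 − 9845.0) / 9845.0 = 373.9 / 9845.0 = 3.80% ≈ 3.8%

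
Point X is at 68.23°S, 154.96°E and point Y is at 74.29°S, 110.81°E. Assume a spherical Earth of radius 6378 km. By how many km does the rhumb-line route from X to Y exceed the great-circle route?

Great circle: cos σ = sin φ₁ sin φ₂ + cos φ₁ cos φ₂ cos Δλ,  σ = 0.2613 rad → d_gc = 1666.8 km
Rhumb line: Δψ = -0.3321, q = Δφ/Δψ = 0.3185, d_rh = R√(Δφ²+q²Δλ²) = 1704.5 km
Excess = 1704.5 − 1666.8 = 37.7 ≈ 38 km

38 km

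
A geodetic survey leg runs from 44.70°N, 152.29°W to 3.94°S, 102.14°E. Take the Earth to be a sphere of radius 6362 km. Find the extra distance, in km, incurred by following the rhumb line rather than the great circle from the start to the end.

330 km

Great circle: cos σ = sin φ₁ sin φ₂ + cos φ₁ cos φ₂ cos Δλ,  σ = 1.8118 rad → d_gc = 11526.6 km
Rhumb line: Δψ = -0.9428, q = Δφ/Δψ = 0.9004, d_rh = R√(Δφ²+q²Δλ²) = 11856.6 km
Excess = 11856.6 − 11526.6 = 330.0 ≈ 330 km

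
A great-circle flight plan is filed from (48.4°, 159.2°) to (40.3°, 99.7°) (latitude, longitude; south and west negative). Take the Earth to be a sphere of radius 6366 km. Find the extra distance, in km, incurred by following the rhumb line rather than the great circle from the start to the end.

111 km

Great circle: cos σ = sin φ₁ sin φ₂ + cos φ₁ cos φ₂ cos Δλ,  σ = 0.7367 rad → d_gc = 4690.1 km
Rhumb line: Δψ = -0.1982, q = Δφ/Δψ = 0.7133, d_rh = R√(Δφ²+q²Δλ²) = 4801.0 km
Excess = 4801.0 − 4690.1 = 110.9 ≈ 111 km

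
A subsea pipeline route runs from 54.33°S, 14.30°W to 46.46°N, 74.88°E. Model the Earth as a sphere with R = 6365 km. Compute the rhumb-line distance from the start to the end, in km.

Rhumb course C = atan2(Δλ, Δψ) with Δψ = ln[tan(π/4+φ₂/2)/tan(π/4+φ₁/2)] = +2.0519, Δλ = +1.5565 → C = 37.18°
d = R·|Δφ| / |cos C| = 6365·1.75912 / 0.79671 = 14054 km

14054 km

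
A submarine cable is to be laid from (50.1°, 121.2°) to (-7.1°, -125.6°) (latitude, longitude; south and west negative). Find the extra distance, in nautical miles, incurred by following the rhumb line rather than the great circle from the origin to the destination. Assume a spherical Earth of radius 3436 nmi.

Great circle: cos σ = sin φ₁ sin φ₂ + cos φ₁ cos φ₂ cos Δλ,  σ = 1.9237 rad → d_gc = 6609.7 nmi
Rhumb line: Δψ = -1.1376, q = Δφ/Δψ = 0.8775, d_rh = R√(Δφ²+q²Δλ²) = 6874.3 nmi
Excess = 6874.3 − 6609.7 = 264.6 ≈ 265 nmi

265 nmi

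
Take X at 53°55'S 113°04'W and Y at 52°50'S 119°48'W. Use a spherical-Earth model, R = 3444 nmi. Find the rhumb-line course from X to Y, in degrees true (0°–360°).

Δψ = ln[tan(π/4+φ₂/2)/tan(π/4+φ₁/2)] = +0.0317
Δλ = -0.1175 rad (taken the short way round)
course = atan2(Δλ, Δψ) = 285.09°

285.1°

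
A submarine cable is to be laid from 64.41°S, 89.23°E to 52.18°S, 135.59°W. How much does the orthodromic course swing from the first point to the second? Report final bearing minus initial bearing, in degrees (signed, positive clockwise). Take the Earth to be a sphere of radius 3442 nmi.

At departure: θ₁ = atan2(sin Δλ cos φ₂, cos φ₁ sin φ₂ − sin φ₁ cos φ₂ cos Δλ) = 149.49°
At arrival: θ₂ = atan2(sin Δλ cos φ₁, −cos φ₂ sin φ₁ + sin φ₂ cos φ₁ cos Δλ) = 20.95°
Δθ = θ₂ − θ₁ = -128.5°

-128.5°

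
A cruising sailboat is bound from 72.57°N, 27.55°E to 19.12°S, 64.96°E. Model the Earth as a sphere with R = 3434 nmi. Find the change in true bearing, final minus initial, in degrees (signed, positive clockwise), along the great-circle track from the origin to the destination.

+24.7°

At departure: θ₁ = atan2(sin Δλ cos φ₂, cos φ₁ sin φ₂ − sin φ₁ cos φ₂ cos Δλ) = 144.81°
At arrival: θ₂ = atan2(sin Δλ cos φ₁, −cos φ₂ sin φ₁ + sin φ₂ cos φ₁ cos Δλ) = 169.47°
Δθ = θ₂ − θ₁ = +24.7°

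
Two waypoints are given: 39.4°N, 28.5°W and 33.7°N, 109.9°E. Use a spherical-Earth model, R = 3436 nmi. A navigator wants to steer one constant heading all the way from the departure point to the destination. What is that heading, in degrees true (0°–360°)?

Δψ = ln[tan(π/4+φ₂/2)/tan(π/4+φ₁/2)] = -0.1239
Δλ = +2.4155 rad (taken the short way round)
course = atan2(Δλ, Δψ) = 92.94°

92.9°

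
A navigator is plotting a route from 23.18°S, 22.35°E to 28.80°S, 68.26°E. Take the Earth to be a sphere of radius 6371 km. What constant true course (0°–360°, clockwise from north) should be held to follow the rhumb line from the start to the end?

Meridional parts: M(φ₁)=-0.4161, M(φ₂)=-0.5253 → ΔM = -0.1092;  Δλ = +0.8013 rad
tan C = Δλ / ΔM = -7.3386 → C = 97.76°

97.8°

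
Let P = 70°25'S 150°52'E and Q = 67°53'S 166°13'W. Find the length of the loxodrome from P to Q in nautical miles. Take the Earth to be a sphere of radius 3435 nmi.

Rhumb course C = atan2(Δλ, Δψ) with Δψ = ln[tan(π/4+φ₂/2)/tan(π/4+φ₁/2)] = +0.1244, Δλ = +0.7490 → C = 80.57°
d = R·|Δφ| / |cos C| = 3435·0.04422 / 0.16381 = 927 nmi

927 nmi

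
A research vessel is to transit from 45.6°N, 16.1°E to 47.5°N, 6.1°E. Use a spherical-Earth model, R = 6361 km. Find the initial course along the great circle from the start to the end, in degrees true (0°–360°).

289.0°

θ = atan2( sin Δλ·cos φ₂ ,  cos φ₁ sin φ₂ − sin φ₁ cos φ₂ cos Δλ )
  = atan2(-0.1173, +0.0405) = 289.04°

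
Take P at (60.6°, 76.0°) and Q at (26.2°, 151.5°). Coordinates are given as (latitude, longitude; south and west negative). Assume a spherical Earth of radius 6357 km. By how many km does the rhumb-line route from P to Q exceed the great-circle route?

267 km

Great circle: cos σ = sin φ₁ sin φ₂ + cos φ₁ cos φ₂ cos Δλ,  σ = 1.0530 rad → d_gc = 6694.19 km
Rhumb line: Δψ = -0.8640, q = Δφ/Δψ = 0.6949, d_rh = R√(Δφ²+q²Δλ²) = 6960.73 km
Excess = 6960.73 − 6694.19 = 266.54 ≈ 267 km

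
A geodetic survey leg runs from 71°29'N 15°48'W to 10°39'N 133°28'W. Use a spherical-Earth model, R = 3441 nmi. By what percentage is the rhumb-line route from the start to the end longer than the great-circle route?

11.0%

Great circle: σ = 1.5405 rad → d_gc = Rσ = 5300.8 nmi
Rhumb: Δφ = -1.0617, Δλ = -2.0537, Δψ = -1.6270, q = Δφ/Δψ = 0.6526 → d_rh = R√(Δφ²+q²Δλ²) = 5883.4 nmi
Excess = (5883.4 − 5300.8) / 5300.8 = 582.6 / 5300.8 = 10.99% ≈ 11.0%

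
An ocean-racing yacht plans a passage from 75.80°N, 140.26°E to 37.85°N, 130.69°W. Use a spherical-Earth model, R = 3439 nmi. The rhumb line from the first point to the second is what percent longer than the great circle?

7.8%

Great circle: σ = 0.9297 rad → d_gc = Rσ = 3197.3 nmi
Rhumb: Δφ = -0.6624, Δλ = +1.5542, Δψ = -1.3683, q = Δφ/Δψ = 0.4841 → d_rh = R√(Δφ²+q²Δλ²) = 3447.1 nmi
Excess = (3447.1 − 3197.3) / 3197.3 = 249.8 / 3197.3 = 7.81% ≈ 7.8%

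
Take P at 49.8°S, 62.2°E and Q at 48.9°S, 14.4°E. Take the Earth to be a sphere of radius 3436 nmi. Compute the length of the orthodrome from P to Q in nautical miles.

Haversine: a = sin²(Δφ/2)+cos φ₁ cos φ₂ sin²(Δλ/2) = 0.06971;  σ = 2·atan2(√a,√(1−a))
σ = 30.618° → d = Rσ = 3436·0.53438 = 1836 nmi

1836 nmi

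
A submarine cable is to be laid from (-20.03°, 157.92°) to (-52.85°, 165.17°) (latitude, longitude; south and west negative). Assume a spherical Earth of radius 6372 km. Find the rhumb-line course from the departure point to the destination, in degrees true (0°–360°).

170.2°

Δψ = ln[tan(π/4+φ₂/2)/tan(π/4+φ₁/2)] = -0.7336
Δλ = +0.1265 rad (taken the short way round)
course = atan2(Δλ, Δψ) = 170.21°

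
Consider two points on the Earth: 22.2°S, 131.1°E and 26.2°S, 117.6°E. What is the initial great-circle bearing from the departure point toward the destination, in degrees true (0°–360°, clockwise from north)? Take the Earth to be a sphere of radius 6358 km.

N = sin Δλ·cos φ₂ = -0.2095;  D = cos φ₁ sin φ₂ − sin φ₁ cos φ₂ cos Δλ = -0.0791
initial course = atan2(N, D) = 249.31°

249.3°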